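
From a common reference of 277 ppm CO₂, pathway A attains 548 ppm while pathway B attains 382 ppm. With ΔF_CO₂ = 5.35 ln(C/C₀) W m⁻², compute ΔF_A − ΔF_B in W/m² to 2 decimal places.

ΔF_A = 5.35 ln(548/277) = 5.35 × 0.68226 = 3.6501 W/m².
ΔF_B = 5.35 ln(382/277) = 5.35 × 0.32140 = 1.7195 W/m².
Difference: 3.6501 − 1.7195 = 1.9306 W/m².

ΔF_A − ΔF_B = 1.93 W/m²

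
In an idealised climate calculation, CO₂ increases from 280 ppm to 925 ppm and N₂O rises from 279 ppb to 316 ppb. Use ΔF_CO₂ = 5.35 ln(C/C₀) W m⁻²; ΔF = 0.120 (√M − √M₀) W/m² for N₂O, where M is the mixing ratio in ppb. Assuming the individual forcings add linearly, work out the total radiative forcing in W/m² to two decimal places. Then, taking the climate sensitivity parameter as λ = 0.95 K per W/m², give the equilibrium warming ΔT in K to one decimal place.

ΔF = 6.52 W/m²; ΔT = 6.2 K

CO₂: 5.35 × ln(925/280) = 5.35 × ln(3.30357) = 5.35 × 1.19500 = 6.3933 W/m².
N₂O: 0.120 × (√316 − √279) = 0.120 × (17.7764 − 16.7033) = 0.120 × 1.0731 = 0.1288 W/m².
Total ΔF = 6.3933 + 0.1288 = 6.5221 W/m².
ΔT = λ ΔF = 0.95 × 6.52 = 6.1940 K.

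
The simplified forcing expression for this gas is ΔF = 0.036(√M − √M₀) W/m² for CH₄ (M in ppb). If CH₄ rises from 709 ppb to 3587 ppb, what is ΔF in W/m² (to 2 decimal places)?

CH₄: 0.036 × (√3587 − √709) = 0.036 × (59.8916 − 26.6271) = 0.036 × 33.2645 = 1.1975 W/m².

ΔF = 1.20 W/m²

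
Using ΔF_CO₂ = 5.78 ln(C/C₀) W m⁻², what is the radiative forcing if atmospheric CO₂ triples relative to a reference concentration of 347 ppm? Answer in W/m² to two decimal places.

ΔF = 5.78 × ln(3) = 5.78 × 1.09861 = 6.3500 W/m².

ΔF = 6.35 W/m²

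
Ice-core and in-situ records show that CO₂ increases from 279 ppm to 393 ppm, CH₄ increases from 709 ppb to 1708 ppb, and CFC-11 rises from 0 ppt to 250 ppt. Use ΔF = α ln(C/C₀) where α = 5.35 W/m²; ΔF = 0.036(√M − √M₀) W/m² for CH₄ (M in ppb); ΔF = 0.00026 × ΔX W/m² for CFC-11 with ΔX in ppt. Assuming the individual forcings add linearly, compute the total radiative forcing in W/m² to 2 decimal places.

CO₂: 5.35 × ln(393/279) = 5.35 × ln(1.40860) = 5.35 × 0.34260 = 1.8329 W/m².
CH₄: 0.036 × (√1708 − √709) = 0.036 × (41.3280 − 26.6271) = 0.036 × 14.7009 = 0.5292 W/m².
CFC-11: ΔF = 0.00026 × (250 − 0) = 0.00026 × 250 = 0.0650 W/m².
Total ΔF = 1.8329 + 0.5292 + 0.0650 = 2.4271 W/m².

ΔF = 2.43 W/m²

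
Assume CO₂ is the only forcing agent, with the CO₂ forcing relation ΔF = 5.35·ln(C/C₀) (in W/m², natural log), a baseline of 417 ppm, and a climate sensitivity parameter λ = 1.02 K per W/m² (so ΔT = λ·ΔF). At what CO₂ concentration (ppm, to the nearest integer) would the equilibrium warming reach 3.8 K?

C ≈ 837 ppm

Required forcing: ΔF = ΔT/λ = 3.8/1.02 = 3.7255 W/m².
Then ln(C/417) = ΔF/5.35 = 3.7255/5.35 = 0.69636.
So C = 417 × e^0.69636 = 417 × 2.00644 = 836.69 ppm.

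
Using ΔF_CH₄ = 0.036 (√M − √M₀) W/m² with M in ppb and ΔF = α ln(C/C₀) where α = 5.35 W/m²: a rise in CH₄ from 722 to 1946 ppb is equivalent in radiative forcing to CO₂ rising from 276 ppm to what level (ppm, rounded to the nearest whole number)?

CH₄ forcing: 0.036 × (√1946 − √722) = 0.036 × (44.1135 − 26.8701) = 0.036 × 17.2434 = 0.62076 W/m².
Set 5.35 ln(C/276) = 0.62076: ln(C/276) = 0.62076/5.35 = 0.11603, so C = 276 × e^0.11603 = 276 × 1.12303 = 309.96 ppm.

C ≈ 310 ppm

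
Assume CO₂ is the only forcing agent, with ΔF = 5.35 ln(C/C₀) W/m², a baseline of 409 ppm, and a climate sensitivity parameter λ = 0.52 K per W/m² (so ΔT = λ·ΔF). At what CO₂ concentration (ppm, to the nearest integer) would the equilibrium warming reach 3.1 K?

C ≈ 1246 ppm

Required forcing: ΔF = ΔT/λ = 3.1/0.52 = 5.9615 W/m².
Then ln(C/409) = ΔF/5.35 = 5.9615/5.35 = 1.11430.
So C = 409 × e^1.11430 = 409 × 3.04743 = 1246.40 ppm.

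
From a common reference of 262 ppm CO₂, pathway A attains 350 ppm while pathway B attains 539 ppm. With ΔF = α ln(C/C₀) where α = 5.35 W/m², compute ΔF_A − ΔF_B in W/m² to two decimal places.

ΔF_A = 5.35 ln(350/262) = 5.35 × 0.28959 = 1.5493 W/m².
ΔF_B = 5.35 ln(539/262) = 5.35 × 0.72137 = 3.8593 W/m².
Difference: 1.5493 − 3.8593 = -2.3100 W/m².
(Equivalently, ΔF_A − ΔF_B = 5.35 ln(350/539) = 5.35 × -0.43178 = -2.3100 W/m².)

ΔF_A − ΔF_B = -2.31 W/m²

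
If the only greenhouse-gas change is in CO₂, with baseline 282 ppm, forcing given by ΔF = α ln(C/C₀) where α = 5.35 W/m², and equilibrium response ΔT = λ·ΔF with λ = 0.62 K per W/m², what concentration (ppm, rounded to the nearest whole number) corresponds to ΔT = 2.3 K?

Required forcing: ΔF = ΔT/λ = 2.3/0.62 = 3.7097 W/m².
Then ln(C/282) = ΔF/5.35 = 3.7097/5.35 = 0.69340.
So C = 282 × e^0.69340 = 282 × 2.00051 = 564.14 ppm.

C ≈ 564 ppm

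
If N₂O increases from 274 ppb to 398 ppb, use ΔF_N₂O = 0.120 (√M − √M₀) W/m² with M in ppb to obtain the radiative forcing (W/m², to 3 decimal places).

N₂O: 0.120 × (√398 − √274) = 0.120 × (19.9499 − 16.5529) = 0.120 × 3.3970 = 0.4076 W/m².

ΔF = 0.408 W/m²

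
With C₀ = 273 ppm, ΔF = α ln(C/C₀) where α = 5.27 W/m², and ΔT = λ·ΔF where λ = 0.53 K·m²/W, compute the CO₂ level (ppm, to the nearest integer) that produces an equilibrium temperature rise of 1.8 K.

C ≈ 520 ppm

Required forcing: ΔF = ΔT/λ = 1.8/0.53 = 3.3962 W/m².
Then ln(C/273) = ΔF/5.27 = 3.3962/5.27 = 0.64444.
So C = 273 × e^0.64444 = 273 × 1.90492 = 520.04 ppm.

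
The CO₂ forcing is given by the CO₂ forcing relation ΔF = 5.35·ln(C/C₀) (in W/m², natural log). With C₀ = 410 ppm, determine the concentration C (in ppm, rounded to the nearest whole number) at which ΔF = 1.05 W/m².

C ≈ 499 ppm

Set 5.35 ln(C/410) = 1.05, so ln(C/410) = 1.05/5.35 = 0.19626.
Then C/410 = e^0.19626 = 1.21684, giving C = 410 × 1.21684 = 498.90 ppm.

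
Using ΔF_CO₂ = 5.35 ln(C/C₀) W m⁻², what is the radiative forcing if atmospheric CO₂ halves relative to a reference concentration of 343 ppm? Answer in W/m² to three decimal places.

ΔF = -3.708 W/m²

Because the forcing depends only on the ratio C/C₀, the initial concentration does not enter.
ΔF = 5.35 × ln(0.5) = 5.35 × -0.69315 = -3.7084 W/m².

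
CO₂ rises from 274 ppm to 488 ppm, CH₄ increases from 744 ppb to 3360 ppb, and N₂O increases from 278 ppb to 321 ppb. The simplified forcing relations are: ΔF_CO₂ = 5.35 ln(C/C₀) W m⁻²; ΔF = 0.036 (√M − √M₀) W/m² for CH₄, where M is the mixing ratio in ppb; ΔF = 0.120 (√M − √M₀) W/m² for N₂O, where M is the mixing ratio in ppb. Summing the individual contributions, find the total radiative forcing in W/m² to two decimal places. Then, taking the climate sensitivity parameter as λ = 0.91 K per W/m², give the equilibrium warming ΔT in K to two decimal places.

ΔF = 4.34 W/m²; ΔT = 3.95 K

CO₂: 5.35 × ln(488/274) = 5.35 × ln(1.78102) = 5.35 × 0.57719 = 3.0880 W/m².
CH₄: 0.036 × (√3360 − √744) = 0.036 × (57.9655 − 27.2764) = 0.036 × 30.6891 = 1.1048 W/m².
N₂O: 0.120 × (√321 − √278) = 0.120 × (17.9165 − 16.6733) = 0.120 × 1.2432 = 0.1492 W/m².
Total ΔF = 3.0880 + 1.1048 + 0.1492 = 4.3420 W/m².
ΔT = λ ΔF = 0.91 × 4.34 = 3.9494 K.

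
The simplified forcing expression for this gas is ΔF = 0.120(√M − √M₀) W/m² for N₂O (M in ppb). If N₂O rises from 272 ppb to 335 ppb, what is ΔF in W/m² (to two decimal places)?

N₂O: 0.120 × (√335 − √272) = 0.120 × (18.3030 − 16.4924) = 0.120 × 1.8106 = 0.2173 W/m².

ΔF = 0.22 W/m²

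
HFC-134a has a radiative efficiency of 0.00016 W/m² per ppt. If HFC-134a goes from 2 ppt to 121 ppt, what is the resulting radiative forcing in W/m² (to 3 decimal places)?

ΔF = 0.019 W/m²

HFC-134a: ΔF = 0.00016 × (121 − 2) = 0.00016 × 119 = 0.0190 W/m².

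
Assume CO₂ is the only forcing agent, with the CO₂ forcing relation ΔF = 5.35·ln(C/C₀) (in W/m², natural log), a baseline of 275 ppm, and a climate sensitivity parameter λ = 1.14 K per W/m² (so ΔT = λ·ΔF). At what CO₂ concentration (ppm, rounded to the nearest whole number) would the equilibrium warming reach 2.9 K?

Required forcing: ΔF = ΔT/λ = 2.9/1.14 = 2.5439 W/m².
Then ln(C/275) = ΔF/5.35 = 2.5439/5.35 = 0.47550.
So C = 275 × e^0.47550 = 275 × 1.60882 = 442.43 ppm.

C ≈ 442 ppm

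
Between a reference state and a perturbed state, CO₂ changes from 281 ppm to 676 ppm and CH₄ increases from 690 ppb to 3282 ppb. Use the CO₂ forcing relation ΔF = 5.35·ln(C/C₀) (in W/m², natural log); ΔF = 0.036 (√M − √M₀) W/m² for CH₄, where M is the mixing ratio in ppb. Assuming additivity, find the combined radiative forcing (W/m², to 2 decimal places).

CO₂: 5.35 × ln(676/281) = 5.35 × ln(2.40569) = 5.35 × 0.87784 = 4.6964 W/m².
CH₄: 0.036 × (√3282 − √690) = 0.036 × (57.2887 − 26.2679) = 0.036 × 31.0208 = 1.1167 W/m².
Total ΔF = 4.6964 + 1.1167 = 5.8131 W/m².

ΔF = 5.81 W/m²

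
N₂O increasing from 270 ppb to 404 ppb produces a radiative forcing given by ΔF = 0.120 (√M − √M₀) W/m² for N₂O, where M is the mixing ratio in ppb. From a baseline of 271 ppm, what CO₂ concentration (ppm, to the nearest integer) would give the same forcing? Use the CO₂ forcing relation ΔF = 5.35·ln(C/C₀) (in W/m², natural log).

C ≈ 294 ppm

N₂O forcing: 0.120 × (√404 − √270) = 0.120 × (20.0998 − 16.4317) = 0.120 × 3.6681 = 0.44017 W/m².
Set 5.35 ln(C/271) = 0.44017: ln(C/271) = 0.44017/5.35 = 0.08227, so C = 271 × e^0.08227 = 271 × 1.08575 = 294.24 ppm.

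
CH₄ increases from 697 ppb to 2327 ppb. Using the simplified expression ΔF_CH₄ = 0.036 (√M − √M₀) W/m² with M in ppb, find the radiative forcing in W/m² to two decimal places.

ΔF = 0.79 W/m²

CH₄: 0.036 × (√2327 − √697) = 0.036 × (48.2390 − 26.4008) = 0.036 × 21.8382 = 0.7862 W/m².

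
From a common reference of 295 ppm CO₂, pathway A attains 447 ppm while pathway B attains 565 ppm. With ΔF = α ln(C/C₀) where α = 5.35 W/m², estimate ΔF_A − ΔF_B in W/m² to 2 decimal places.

ΔF_A − ΔF_B = -1.25 W/m²

ΔF_A = 5.35 ln(447/295) = 5.35 × 0.41558 = 2.2234 W/m².
ΔF_B = 5.35 ln(565/295) = 5.35 × 0.64985 = 3.4767 W/m².
Difference: 2.2234 − 3.4767 = -1.2533 W/m².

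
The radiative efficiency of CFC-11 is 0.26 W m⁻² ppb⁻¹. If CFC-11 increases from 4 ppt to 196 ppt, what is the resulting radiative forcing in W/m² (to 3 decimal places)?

CFC-11: Δ = 196 − 4 = 192 ppt = 0.192 ppb; ΔF = 0.26 × 0.192 = 0.0499 W/m².

ΔF = 0.050 W/m²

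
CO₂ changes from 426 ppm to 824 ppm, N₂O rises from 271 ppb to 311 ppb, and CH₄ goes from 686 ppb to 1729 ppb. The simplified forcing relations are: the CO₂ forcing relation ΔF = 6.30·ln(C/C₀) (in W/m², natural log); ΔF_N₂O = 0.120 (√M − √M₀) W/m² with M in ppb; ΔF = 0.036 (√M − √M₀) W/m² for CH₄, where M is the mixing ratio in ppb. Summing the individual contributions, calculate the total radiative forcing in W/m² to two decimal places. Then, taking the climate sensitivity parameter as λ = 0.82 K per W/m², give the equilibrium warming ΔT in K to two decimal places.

CO₂: 6.30 × ln(824/426) = 6.30 × ln(1.93427) = 6.30 × 0.65973 = 4.1563 W/m².
N₂O: 0.120 × (√311 − √271) = 0.120 × (17.6352 − 16.4621) = 0.120 × 1.1731 = 0.1408 W/m².
CH₄: 0.036 × (√1729 − √686) = 0.036 × (41.5812 − 26.1916) = 0.036 × 15.3896 = 0.5540 W/m².
Total ΔF = 4.1563 + 0.1408 + 0.5540 = 4.8511 W/m².
ΔT = λ ΔF = 0.82 × 4.85 = 3.9770 K.

ΔF = 4.85 W/m²; ΔT = 3.98 K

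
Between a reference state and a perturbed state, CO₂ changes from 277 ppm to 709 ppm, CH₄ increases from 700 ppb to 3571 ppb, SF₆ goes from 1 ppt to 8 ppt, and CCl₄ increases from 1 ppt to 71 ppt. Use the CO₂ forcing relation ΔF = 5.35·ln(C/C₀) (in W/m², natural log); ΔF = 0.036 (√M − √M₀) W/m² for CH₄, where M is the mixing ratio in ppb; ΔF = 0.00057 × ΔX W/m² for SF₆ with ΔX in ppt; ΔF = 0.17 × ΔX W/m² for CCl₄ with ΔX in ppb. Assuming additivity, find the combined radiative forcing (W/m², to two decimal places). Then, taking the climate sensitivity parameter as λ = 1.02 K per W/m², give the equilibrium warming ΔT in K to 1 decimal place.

CO₂: 5.35 × ln(709/277) = 5.35 × ln(2.55957) = 5.35 × 0.93984 = 5.0281 W/m².
CH₄: 0.036 × (√3571 − √700) = 0.036 × (59.7578 − 26.4575) = 0.036 × 33.3003 = 1.1988 W/m².
SF₆: ΔF = 0.00057 × (8 − 1) = 0.00057 × 7 = 0.0040 W/m².
CCl₄: Δ = 71 − 1 = 70 ppt = 0.070 ppb; ΔF = 0.17 × 0.070 = 0.0119 W/m².
Total ΔF = 5.0281 + 1.1988 + 0.0040 + 0.0119 = 6.2428 W/m².
ΔT = λ ΔF = 1.02 × 6.24 = 6.3648 K.

ΔF = 6.24 W/m²; ΔT = 6.4 K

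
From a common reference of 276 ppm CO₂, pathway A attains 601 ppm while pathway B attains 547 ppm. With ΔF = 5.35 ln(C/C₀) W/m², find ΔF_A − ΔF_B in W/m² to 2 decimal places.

ΔF_A = 5.35 ln(601/276) = 5.35 × 0.77819 = 4.1633 W/m².
ΔF_B = 5.35 ln(547/276) = 5.35 × 0.68405 = 3.6597 W/m².
Difference: 4.1633 − 3.6597 = 0.5036 W/m².

ΔF_A − ΔF_B = 0.50 W/m²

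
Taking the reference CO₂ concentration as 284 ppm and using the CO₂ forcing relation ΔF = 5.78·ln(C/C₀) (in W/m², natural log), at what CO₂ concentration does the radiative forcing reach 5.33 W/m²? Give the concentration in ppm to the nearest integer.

C ≈ 714 ppm

Set 5.78 ln(C/284) = 5.33, so ln(C/284) = 5.33/5.78 = 0.92215.
Then C/284 = e^0.92215 = 2.51469, giving C = 284 × 2.51469 = 714.17 ppm.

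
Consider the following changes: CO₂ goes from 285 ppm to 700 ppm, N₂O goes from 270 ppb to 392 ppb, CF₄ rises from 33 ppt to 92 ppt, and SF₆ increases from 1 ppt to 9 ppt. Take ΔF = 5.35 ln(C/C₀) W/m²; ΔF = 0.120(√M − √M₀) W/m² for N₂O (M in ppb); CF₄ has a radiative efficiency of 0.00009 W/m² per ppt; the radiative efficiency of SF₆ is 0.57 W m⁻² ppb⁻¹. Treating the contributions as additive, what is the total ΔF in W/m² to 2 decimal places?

ΔF = 5.22 W/m²

CO₂: 5.35 × ln(700/285) = 5.35 × ln(2.45614) = 5.35 × 0.89859 = 4.8075 W/m².
N₂O: 0.120 × (√392 − √270) = 0.120 × (19.7990 − 16.4317) = 0.120 × 3.3673 = 0.4041 W/m².
CF₄: ΔF = 0.00009 × (92 − 33) = 0.00009 × 59 = 0.0053 W/m².
SF₆: Δ = 9 − 1 = 8 ppt = 0.008 ppb; ΔF = 0.57 × 0.008 = 0.0046 W/m².
Total ΔF = 4.8075 + 0.4041 + 0.0053 + 0.0046 = 5.2215 W/m².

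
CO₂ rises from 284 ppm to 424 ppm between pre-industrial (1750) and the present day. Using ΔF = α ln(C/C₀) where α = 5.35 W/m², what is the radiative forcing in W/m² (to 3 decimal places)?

CO₂ absorption bands are partially saturated, so forcing scales with the logarithm of the concentration ratio.
CO₂: 5.35 × ln(424/284) = 5.35 × ln(1.49296) = 5.35 × 0.40076 = 2.1441 W/m².

ΔF = 2.144 W/m²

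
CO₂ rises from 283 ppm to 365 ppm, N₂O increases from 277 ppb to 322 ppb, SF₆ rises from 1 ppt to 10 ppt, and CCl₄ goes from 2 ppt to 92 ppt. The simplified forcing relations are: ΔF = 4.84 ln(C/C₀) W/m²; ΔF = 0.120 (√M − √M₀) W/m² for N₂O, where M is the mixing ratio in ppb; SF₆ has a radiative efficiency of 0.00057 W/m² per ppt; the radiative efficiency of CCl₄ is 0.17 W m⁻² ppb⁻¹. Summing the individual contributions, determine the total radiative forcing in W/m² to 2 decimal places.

CO₂: 4.84 × ln(365/283) = 4.84 × ln(1.28975) = 4.84 × 0.25445 = 1.2315 W/m².
N₂O: 0.120 × (√322 − √277) = 0.120 × (17.9444 − 16.6433) = 0.120 × 1.3011 = 0.1561 W/m².
SF₆: ΔF = 0.00057 × (10 − 1) = 0.00057 × 9 = 0.0051 W/m².
CCl₄: Δ = 92 − 2 = 90 ppt = 0.090 ppb; ΔF = 0.17 × 0.090 = 0.0153 W/m².
Total ΔF = 1.2315 + 0.1561 + 0.0051 + 0.0153 = 1.4080 W/m².

ΔF = 1.41 W/m²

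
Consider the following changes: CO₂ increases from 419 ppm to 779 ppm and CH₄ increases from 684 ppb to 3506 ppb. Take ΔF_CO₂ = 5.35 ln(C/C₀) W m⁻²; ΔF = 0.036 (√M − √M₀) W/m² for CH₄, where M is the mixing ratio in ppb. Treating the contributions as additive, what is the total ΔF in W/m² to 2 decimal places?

CO₂: 5.35 × ln(779/419) = 5.35 × ln(1.85919) = 5.35 × 0.62014 = 3.3177 W/m².
CH₄: 0.036 × (√3506 − √684) = 0.036 × (59.2115 − 26.1534) = 0.036 × 33.0581 = 1.1901 W/m².
Total ΔF = 3.3177 + 1.1901 = 4.5078 W/m².

ΔF = 4.51 W/m²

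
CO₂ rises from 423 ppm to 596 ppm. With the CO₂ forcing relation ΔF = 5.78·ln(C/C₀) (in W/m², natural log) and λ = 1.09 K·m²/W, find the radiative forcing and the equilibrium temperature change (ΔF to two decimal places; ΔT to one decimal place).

ΔF = 1.98 W/m²; ΔT = 2.2 K

CO₂: 5.78 × ln(596/423) = 5.78 × ln(1.40898) = 5.78 × 0.34287 = 1.9818 W/m².
ΔT = λ ΔF = 1.09 × 1.98 = 2.1582 K.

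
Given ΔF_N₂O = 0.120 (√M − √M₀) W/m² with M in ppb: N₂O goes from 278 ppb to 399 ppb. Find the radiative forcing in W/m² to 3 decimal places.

ΔF = 0.396 W/m²

N₂O: 0.120 × (√399 − √278) = 0.120 × (19.9750 − 16.6733) = 0.120 × 3.3017 = 0.3962 W/m².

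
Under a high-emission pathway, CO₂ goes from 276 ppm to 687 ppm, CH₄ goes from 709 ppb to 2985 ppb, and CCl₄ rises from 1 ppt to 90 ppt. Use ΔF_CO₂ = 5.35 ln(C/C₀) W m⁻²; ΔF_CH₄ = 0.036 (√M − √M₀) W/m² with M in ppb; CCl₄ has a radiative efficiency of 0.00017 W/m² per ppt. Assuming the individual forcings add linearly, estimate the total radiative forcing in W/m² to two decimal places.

ΔF = 5.90 W/m²

CO₂: 5.35 × ln(687/276) = 5.35 × ln(2.48913) = 5.35 × 0.91193 = 4.8788 W/m².
CH₄: 0.036 × (√2985 − √709) = 0.036 × (54.6352 − 26.6271) = 0.036 × 28.0081 = 1.0083 W/m².
CCl₄: ΔF = 0.00017 × (90 − 1) = 0.00017 × 89 = 0.0151 W/m².
Total ΔF = 4.8788 + 1.0083 + 0.0151 = 5.9022 W/m².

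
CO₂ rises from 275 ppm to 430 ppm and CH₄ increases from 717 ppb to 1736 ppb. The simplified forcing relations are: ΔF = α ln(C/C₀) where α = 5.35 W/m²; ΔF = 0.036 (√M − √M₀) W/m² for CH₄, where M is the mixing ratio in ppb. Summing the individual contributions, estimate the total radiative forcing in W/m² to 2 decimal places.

CO₂: 5.35 × ln(430/275) = 5.35 × ln(1.56364) = 5.35 × 0.44702 = 2.3916 W/m².
CH₄: 0.036 × (√1736 − √717) = 0.036 × (41.6653 − 26.7769) = 0.036 × 14.8884 = 0.5360 W/m².
Total ΔF = 2.3916 + 0.5360 = 2.9276 W/m².

ΔF = 2.93 W/m²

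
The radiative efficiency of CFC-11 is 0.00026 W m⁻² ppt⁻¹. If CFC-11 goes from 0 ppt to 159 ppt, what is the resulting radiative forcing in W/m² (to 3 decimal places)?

ΔF = 0.041 W/m²

CFC-11: ΔF = 0.00026 × (159 − 0) = 0.00026 × 159 = 0.0413 W/m².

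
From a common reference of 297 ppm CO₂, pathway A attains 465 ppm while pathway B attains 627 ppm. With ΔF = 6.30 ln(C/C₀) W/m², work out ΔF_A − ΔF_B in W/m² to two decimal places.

ΔF_A = 6.30 ln(465/297) = 6.30 × 0.44831 = 2.8244 W/m².
ΔF_B = 6.30 ln(627/297) = 6.30 × 0.74721 = 4.7074 W/m².
Difference: 2.8244 − 4.7074 = -1.8830 W/m².

ΔF_A − ΔF_B = -1.88 W/m²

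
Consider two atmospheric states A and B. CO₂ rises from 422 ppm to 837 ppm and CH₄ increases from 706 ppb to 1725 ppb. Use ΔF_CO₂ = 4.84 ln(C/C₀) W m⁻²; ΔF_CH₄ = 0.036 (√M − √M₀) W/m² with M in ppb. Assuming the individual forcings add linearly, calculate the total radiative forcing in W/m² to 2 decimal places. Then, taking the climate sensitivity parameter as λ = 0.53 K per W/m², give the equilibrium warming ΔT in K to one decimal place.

ΔF = 3.85 W/m²; ΔT = 2.0 K

CO₂: 4.84 × ln(837/422) = 4.84 × ln(1.98341) = 4.84 × 0.68482 = 3.3145 W/m².
CH₄: 0.036 × (√1725 − √706) = 0.036 × (41.5331 − 26.5707) = 0.036 × 14.9624 = 0.5386 W/m².
Total ΔF = 3.3145 + 0.5386 = 3.8531 W/m².
ΔT = λ ΔF = 0.53 × 3.85 = 2.0405 K.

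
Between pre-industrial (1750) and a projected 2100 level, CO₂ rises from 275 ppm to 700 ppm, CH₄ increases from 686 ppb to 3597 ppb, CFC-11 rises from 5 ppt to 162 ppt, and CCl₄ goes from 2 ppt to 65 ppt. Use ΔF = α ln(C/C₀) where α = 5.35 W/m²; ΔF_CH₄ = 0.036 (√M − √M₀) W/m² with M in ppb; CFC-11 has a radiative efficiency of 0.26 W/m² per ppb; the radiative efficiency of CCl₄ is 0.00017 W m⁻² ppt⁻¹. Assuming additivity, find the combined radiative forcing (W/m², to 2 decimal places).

ΔF = 6.27 W/m²

CO₂: 5.35 × ln(700/275) = 5.35 × ln(2.54545) = 5.35 × 0.93431 = 4.9986 W/m².
CH₄: 0.036 × (√3597 − √686) = 0.036 × (59.9750 − 26.1916) = 0.036 × 33.7834 = 1.2162 W/m².
CFC-11: Δ = 162 − 5 = 157 ppt = 0.157 ppb; ΔF = 0.26 × 0.157 = 0.0408 W/m².
CCl₄: ΔF = 0.00017 × (65 − 2) = 0.00017 × 63 = 0.0107 W/m².
Total ΔF = 4.9986 + 1.2162 + 0.0408 + 0.0107 = 6.2663 W/m².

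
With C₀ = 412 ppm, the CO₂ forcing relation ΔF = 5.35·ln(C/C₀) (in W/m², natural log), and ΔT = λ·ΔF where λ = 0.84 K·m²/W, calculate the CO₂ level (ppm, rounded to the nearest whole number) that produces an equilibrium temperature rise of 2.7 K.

Required forcing: ΔF = ΔT/λ = 2.7/0.84 = 3.2143 W/m².
Then ln(C/412) = ΔF/5.35 = 3.2143/5.35 = 0.60080.
So C = 412 × e^0.60080 = 412 × 1.82358 = 751.31 ppm.

C ≈ 751 ppm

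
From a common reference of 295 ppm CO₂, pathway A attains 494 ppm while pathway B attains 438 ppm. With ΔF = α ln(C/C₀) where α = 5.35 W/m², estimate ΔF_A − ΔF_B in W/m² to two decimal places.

ΔF_A − ΔF_B = 0.64 W/m²

ΔF_A = 5.35 ln(494/295) = 5.35 × 0.51556 = 2.7582 W/m².
ΔF_B = 5.35 ln(438/295) = 5.35 × 0.39524 = 2.1145 W/m².
Difference: 2.7582 − 2.1145 = 0.6437 W/m².
(Equivalently, ΔF_A − ΔF_B = 5.35 ln(494/438) = 5.35 × 0.12032 = 0.6437 W/m².)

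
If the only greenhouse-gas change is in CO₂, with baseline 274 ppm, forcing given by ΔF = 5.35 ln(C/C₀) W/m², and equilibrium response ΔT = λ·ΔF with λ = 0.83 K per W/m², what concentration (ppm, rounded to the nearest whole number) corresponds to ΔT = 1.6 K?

Required forcing: ΔF = ΔT/λ = 1.6/0.83 = 1.9277 W/m².
Then ln(C/274) = ΔF/5.35 = 1.9277/5.35 = 0.36032.
So C = 274 × e^0.36032 = 274 × 1.43379 = 392.86 ppm.

C ≈ 393 ppm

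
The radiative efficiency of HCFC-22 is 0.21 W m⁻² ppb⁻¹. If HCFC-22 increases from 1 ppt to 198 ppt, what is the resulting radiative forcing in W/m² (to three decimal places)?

HCFC-22: Δ = 198 − 1 = 197 ppt = 0.197 ppb; ΔF = 0.21 × 0.197 = 0.0414 W/m².

ΔF = 0.041 W/m²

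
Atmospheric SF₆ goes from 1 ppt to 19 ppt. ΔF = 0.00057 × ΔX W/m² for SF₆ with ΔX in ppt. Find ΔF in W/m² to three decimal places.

ΔF = 0.010 W/m²

SF₆: ΔF = 0.00057 × (19 − 1) = 0.00057 × 18 = 0.0103 W/m².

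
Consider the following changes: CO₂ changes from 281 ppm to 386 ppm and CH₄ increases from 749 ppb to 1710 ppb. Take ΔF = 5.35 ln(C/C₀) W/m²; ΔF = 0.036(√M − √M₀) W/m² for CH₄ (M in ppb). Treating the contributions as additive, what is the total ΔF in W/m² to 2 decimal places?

ΔF = 2.20 W/m²

CO₂: 5.35 × ln(386/281) = 5.35 × ln(1.37367) = 5.35 × 0.31749 = 1.6986 W/m².
CH₄: 0.036 × (√1710 − √749) = 0.036 × (41.3521 − 27.3679) = 0.036 × 13.9842 = 0.5034 W/m².
Total ΔF = 1.6986 + 0.5034 = 2.2020 W/m².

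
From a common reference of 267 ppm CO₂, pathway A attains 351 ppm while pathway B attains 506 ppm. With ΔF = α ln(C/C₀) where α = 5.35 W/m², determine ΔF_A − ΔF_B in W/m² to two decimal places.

ΔF_A − ΔF_B = -1.96 W/m²

ΔF_A = 5.35 ln(351/267) = 5.35 × 0.27354 = 1.4634 W/m².
ΔF_B = 5.35 ln(506/267) = 5.35 × 0.63929 = 3.4202 W/m².
Difference: 1.4634 − 3.4202 = -1.9568 W/m².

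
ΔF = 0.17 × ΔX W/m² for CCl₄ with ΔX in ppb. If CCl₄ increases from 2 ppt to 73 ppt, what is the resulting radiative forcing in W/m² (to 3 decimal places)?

ΔF = 0.012 W/m²

CCl₄: Δ = 73 − 2 = 71 ppt = 0.071 ppb; ΔF = 0.17 × 0.071 = 0.0121 W/m².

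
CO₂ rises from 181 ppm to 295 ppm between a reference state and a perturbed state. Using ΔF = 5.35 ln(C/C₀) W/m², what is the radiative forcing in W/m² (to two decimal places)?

ΔF = 2.61 W/m²

CO₂: 5.35 × ln(295/181) = 5.35 × ln(1.62983) = 5.35 × 0.48848 = 2.6134 W/m².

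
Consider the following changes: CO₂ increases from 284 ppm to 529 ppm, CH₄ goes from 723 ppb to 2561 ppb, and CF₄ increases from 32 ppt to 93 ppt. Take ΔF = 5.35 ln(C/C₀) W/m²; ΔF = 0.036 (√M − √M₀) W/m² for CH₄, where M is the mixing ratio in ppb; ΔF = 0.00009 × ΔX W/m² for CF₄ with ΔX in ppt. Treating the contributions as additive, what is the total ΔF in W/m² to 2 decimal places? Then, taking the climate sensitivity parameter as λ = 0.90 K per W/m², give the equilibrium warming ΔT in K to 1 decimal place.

CO₂: 5.35 × ln(529/284) = 5.35 × ln(1.86268) = 5.35 × 0.62202 = 3.3278 W/m².
CH₄: 0.036 × (√2561 − √723) = 0.036 × (50.6063 − 26.8887) = 0.036 × 23.7176 = 0.8538 W/m².
CF₄: ΔF = 0.00009 × (93 − 32) = 0.00009 × 61 = 0.0055 W/m².
Total ΔF = 3.3278 + 0.8538 + 0.0055 = 4.1871 W/m².
ΔT = λ ΔF = 0.90 × 4.19 = 3.7710 K.

ΔF = 4.19 W/m²; ΔT = 3.8 K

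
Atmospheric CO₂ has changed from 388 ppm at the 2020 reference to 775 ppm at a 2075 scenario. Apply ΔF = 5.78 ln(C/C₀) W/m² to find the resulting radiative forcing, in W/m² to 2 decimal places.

CO₂: 5.78 × ln(775/388) = 5.78 × ln(1.99742) = 5.78 × 0.69186 = 3.9990 W/m².

ΔF = 4.00 W/m²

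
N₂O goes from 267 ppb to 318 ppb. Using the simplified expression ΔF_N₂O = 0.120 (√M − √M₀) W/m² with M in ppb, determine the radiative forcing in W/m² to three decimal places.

ΔF = 0.179 W/m²

N₂O: 0.120 × (√318 − √267) = 0.120 × (17.8326 − 16.3401) = 0.120 × 1.4925 = 0.1791 W/m².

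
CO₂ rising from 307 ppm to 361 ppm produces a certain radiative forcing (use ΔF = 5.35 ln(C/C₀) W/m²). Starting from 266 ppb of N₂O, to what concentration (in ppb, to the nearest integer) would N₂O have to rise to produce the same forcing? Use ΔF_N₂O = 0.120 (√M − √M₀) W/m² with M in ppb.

CO₂ forcing: 5.35 × ln(361/307) = 5.35 × 0.162030 = 0.86686 W/m².
Set 0.120(√M − √266) = 0.86686: √M = 0.86686/0.120 + √266 = 7.2238 + 16.3095 = 23.5333.
M = (23.5333)² = 553.82 ppb.

M ≈ 554 ppb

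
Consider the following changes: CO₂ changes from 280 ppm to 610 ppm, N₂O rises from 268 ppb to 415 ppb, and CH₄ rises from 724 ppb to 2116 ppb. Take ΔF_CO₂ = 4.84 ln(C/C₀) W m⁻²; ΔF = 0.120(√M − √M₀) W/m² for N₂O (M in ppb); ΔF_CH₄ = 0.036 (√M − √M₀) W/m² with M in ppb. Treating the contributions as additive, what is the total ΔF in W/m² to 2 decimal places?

CO₂: 4.84 × ln(610/280) = 4.84 × ln(2.17857) = 4.84 × 0.77867 = 3.7688 W/m².
N₂O: 0.120 × (√415 − √268) = 0.120 × (20.3715 − 16.3707) = 0.120 × 4.0008 = 0.4801 W/m².
CH₄: 0.036 × (√2116 − √724) = 0.036 × (46.0000 − 26.9072) = 0.036 × 19.0928 = 0.6873 W/m².
Total ΔF = 3.7688 + 0.4801 + 0.6873 = 4.9362 W/m².

ΔF = 4.94 W/m²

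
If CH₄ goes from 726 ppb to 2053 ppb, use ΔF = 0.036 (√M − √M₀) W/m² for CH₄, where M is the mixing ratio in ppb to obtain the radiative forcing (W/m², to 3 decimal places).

ΔF = 0.661 W/m²

CH₄: 0.036 × (√2053 − √726) = 0.036 × (45.3100 − 26.9444) = 0.036 × 18.3656 = 0.6612 W/m².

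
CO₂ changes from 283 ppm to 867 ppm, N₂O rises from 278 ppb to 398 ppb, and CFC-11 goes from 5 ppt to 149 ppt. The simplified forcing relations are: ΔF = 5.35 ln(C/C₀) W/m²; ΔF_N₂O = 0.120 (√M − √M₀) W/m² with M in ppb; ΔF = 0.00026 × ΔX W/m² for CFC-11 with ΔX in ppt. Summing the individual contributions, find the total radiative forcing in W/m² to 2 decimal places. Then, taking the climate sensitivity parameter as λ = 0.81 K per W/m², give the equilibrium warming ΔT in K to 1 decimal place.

ΔF = 6.42 W/m²; ΔT = 5.2 K

CO₂: 5.35 × ln(867/283) = 5.35 × ln(3.06360) = 5.35 × 1.11959 = 5.9898 W/m².
N₂O: 0.120 × (√398 − √278) = 0.120 × (19.9499 − 16.6733) = 0.120 × 3.2766 = 0.3932 W/m².
CFC-11: ΔF = 0.00026 × (149 − 5) = 0.00026 × 144 = 0.0374 W/m².
Total ΔF = 5.9898 + 0.3932 + 0.0374 = 6.4204 W/m².
ΔT = λ ΔF = 0.81 × 6.42 = 5.2002 K.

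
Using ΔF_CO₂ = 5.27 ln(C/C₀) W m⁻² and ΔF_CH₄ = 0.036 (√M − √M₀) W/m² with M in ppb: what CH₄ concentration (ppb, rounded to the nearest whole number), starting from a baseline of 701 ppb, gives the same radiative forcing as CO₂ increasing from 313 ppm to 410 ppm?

M ≈ 4355 ppb

CO₂ forcing: 5.27 × ln(410/313) = 5.27 × 0.269954 = 1.42266 W/m².
Set 0.036(√M − √701) = 1.42266: √M = 1.42266/0.036 + √701 = 39.5183 + 26.4764 = 65.9947.
M = (65.9947)² = 4355.30 ppb.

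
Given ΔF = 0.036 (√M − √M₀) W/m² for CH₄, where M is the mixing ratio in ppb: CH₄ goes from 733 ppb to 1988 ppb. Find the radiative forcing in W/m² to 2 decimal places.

ΔF = 0.63 W/m²

CH₄: 0.036 × (√1988 − √733) = 0.036 × (44.5870 − 27.0740) = 0.036 × 17.5130 = 0.6305 W/m².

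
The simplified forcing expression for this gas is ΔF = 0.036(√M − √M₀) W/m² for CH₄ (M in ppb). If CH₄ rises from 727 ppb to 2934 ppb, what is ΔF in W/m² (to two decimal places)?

ΔF = 0.98 W/m²

CH₄: 0.036 × (√2934 − √727) = 0.036 × (54.1664 − 26.9629) = 0.036 × 27.2035 = 0.9793 W/m².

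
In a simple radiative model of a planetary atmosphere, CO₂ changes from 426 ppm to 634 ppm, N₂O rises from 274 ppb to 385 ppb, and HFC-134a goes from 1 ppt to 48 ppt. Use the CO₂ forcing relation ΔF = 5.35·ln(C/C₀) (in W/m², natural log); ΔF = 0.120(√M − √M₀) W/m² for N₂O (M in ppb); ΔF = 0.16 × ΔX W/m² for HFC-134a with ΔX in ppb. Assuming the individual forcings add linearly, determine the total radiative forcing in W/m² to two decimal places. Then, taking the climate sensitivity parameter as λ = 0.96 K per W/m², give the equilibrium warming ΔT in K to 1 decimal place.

CO₂: 5.35 × ln(634/426) = 5.35 × ln(1.48826) = 5.35 × 0.39761 = 2.1272 W/m².
N₂O: 0.120 × (√385 − √274) = 0.120 × (19.6214 − 16.5529) = 0.120 × 3.0685 = 0.3682 W/m².
HFC-134a: Δ = 48 − 1 = 47 ppt = 0.047 ppb; ΔF = 0.16 × 0.047 = 0.0075 W/m².
Total ΔF = 2.1272 + 0.3682 + 0.0075 = 2.5029 W/m².
ΔT = λ ΔF = 0.96 × 2.50 = 2.4000 K.

ΔF = 2.50 W/m²; ΔT = 2.4 K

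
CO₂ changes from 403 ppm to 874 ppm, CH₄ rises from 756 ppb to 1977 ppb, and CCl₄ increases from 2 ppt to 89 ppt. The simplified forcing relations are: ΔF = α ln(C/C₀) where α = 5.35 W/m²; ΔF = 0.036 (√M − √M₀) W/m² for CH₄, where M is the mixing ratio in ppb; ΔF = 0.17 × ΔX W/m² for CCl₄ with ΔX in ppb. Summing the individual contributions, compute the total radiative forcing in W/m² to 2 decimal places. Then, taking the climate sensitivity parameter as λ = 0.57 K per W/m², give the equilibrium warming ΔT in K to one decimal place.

CO₂: 5.35 × ln(874/403) = 5.35 × ln(2.16873) = 5.35 × 0.77414 = 4.1416 W/m².
CH₄: 0.036 × (√1977 − √756) = 0.036 × (44.4635 − 27.4955) = 0.036 × 16.9680 = 0.6108 W/m².
CCl₄: Δ = 89 − 2 = 87 ppt = 0.087 ppb; ΔF = 0.17 × 0.087 = 0.0148 W/m².
Total ΔF = 4.1416 + 0.6108 + 0.0148 = 4.7672 W/m².
ΔT = λ ΔF = 0.57 × 4.77 = 2.7189 K.

ΔF = 4.77 W/m²; ΔT = 2.7 K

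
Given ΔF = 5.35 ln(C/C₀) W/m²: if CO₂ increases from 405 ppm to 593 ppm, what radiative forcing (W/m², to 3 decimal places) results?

CO₂: 5.35 × ln(593/405) = 5.35 × ln(1.46420) = 5.35 × 0.38131 = 2.0400 W/m².

ΔF = 2.040 W/m²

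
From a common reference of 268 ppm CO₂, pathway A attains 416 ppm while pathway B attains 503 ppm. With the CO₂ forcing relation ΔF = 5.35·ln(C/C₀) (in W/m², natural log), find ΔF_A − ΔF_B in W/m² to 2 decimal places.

ΔF_A = 5.35 ln(416/268) = 5.35 × 0.43970 = 2.3524 W/m².
ΔF_B = 5.35 ln(503/268) = 5.35 × 0.62960 = 3.3684 W/m².
Difference: 2.3524 − 3.3684 = -1.0160 W/m².

ΔF_A − ΔF_B = -1.02 W/m²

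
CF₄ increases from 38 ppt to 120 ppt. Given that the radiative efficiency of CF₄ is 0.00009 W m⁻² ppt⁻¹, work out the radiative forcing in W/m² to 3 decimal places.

CF₄: ΔF = 0.00009 × (120 − 38) = 0.00009 × 82 = 0.0074 W/m².

ΔF = 0.007 W/m²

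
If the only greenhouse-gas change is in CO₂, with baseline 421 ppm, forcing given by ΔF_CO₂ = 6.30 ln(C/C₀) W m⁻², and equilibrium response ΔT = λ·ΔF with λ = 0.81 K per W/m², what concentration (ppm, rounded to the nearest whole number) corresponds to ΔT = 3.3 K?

C ≈ 804 ppm

Required forcing: ΔF = ΔT/λ = 3.3/0.81 = 4.0741 W/m².
Then ln(C/421) = ΔF/6.30 = 4.0741/6.30 = 0.64668.
So C = 421 × e^0.64668 = 421 × 1.90919 = 803.77 ppm.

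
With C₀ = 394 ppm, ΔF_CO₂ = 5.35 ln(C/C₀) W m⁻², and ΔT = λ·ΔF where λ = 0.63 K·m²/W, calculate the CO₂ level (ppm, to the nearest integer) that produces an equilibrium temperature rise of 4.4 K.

Required forcing: ΔF = ΔT/λ = 4.4/0.63 = 6.9841 W/m².
Then ln(C/394) = ΔF/5.35 = 6.9841/5.35 = 1.30544.
So C = 394 × e^1.30544 = 394 × 3.68931 = 1453.59 ppm.

C ≈ 1454 ppm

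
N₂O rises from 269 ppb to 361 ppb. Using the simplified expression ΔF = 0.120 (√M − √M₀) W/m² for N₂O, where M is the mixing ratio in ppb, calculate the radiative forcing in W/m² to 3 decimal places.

N₂O: 0.120 × (√361 − √269) = 0.120 × (19.0000 − 16.4012) = 0.120 × 2.5988 = 0.3119 W/m².

ΔF = 0.312 W/m²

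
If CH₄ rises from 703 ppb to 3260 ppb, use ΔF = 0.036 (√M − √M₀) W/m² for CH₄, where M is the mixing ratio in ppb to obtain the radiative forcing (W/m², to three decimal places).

ΔF = 1.101 W/m²

CH₄: 0.036 × (√3260 − √703) = 0.036 × (57.0964 − 26.5141) = 0.036 × 30.5823 = 1.1010 W/m².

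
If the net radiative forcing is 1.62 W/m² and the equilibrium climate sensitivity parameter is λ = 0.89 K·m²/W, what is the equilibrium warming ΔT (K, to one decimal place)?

ΔT = λ ΔF = 0.89 × 1.62 = 1.4418 K.

ΔT = 1.4 K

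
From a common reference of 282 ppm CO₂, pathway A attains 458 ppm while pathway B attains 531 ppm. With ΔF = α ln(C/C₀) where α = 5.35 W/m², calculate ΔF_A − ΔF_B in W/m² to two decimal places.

ΔF_A = 5.35 ln(458/282) = 5.35 × 0.48496 = 2.5945 W/m².
ΔF_B = 5.35 ln(531/282) = 5.35 × 0.63285 = 3.3857 W/m².
Difference: 2.5945 − 3.3857 = -0.7912 W/m².

ΔF_A − ΔF_B = -0.79 W/m²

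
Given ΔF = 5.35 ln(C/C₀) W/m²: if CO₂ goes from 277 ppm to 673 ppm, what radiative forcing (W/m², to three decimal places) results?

CO₂: 5.35 × ln(673/277) = 5.35 × ln(2.42960) = 5.35 × 0.88773 = 4.7494 W/m².

ΔF = 4.749 W/m²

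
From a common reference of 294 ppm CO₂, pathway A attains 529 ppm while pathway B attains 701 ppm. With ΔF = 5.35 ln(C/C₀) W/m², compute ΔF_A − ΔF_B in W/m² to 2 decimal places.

ΔF_A − ΔF_B = -1.51 W/m²

ΔF_A = 5.35 ln(529/294) = 5.35 × 0.58741 = 3.1426 W/m².
ΔF_B = 5.35 ln(701/294) = 5.35 × 0.86893 = 4.6488 W/m².
Difference: 3.1426 − 4.6488 = -1.5062 W/m².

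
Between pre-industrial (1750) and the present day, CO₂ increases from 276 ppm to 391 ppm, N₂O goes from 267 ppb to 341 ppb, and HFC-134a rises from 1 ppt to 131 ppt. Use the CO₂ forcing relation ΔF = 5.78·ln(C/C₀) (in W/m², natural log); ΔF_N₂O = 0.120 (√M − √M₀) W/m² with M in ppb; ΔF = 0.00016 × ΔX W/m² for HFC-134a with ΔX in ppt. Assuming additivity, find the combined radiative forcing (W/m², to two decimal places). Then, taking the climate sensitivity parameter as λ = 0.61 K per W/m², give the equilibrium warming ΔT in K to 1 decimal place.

ΔF = 2.29 W/m²; ΔT = 1.4 K

CO₂: 5.78 × ln(391/276) = 5.78 × ln(1.41667) = 5.78 × 0.34831 = 2.0132 W/m².
N₂O: 0.120 × (√341 − √267) = 0.120 × (18.4662 − 16.3401) = 0.120 × 2.1261 = 0.2551 W/m².
HFC-134a: ΔF = 0.00016 × (131 − 1) = 0.00016 × 130 = 0.0208 W/m².
Total ΔF = 2.0132 + 0.2551 + 0.0208 = 2.2891 W/m².
ΔT = λ ΔF = 0.61 × 2.29 = 1.3969 K.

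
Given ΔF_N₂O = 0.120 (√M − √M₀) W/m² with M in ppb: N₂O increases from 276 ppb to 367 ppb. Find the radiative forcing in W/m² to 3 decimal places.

ΔF = 0.305 W/m²

N₂O: 0.120 × (√367 − √276) = 0.120 × (19.1572 − 16.6132) = 0.120 × 2.5440 = 0.3053 W/m².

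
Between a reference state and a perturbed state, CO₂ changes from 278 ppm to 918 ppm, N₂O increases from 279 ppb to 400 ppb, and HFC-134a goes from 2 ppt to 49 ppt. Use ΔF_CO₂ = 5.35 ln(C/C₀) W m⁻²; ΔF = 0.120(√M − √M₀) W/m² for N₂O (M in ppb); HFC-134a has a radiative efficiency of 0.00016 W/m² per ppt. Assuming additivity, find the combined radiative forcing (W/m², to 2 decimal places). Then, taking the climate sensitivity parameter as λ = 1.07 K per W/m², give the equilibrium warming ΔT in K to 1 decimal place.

CO₂: 5.35 × ln(918/278) = 5.35 × ln(3.30216) = 5.35 × 1.19458 = 6.3910 W/m².
N₂O: 0.120 × (√400 − √279) = 0.120 × (20.0000 − 16.7033) = 0.120 × 3.2967 = 0.3956 W/m².
HFC-134a: ΔF = 0.00016 × (49 − 2) = 0.00016 × 47 = 0.0075 W/m².
Total ΔF = 6.3910 + 0.3956 + 0.0075 = 6.7941 W/m².
ΔT = λ ΔF = 1.07 × 6.79 = 7.2653 K.

ΔF = 6.79 W/m²; ΔT = 7.3 K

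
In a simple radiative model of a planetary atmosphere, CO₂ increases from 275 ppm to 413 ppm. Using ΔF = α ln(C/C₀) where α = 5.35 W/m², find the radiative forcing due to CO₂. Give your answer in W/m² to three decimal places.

ΔF = 2.176 W/m²

CO₂: 5.35 × ln(413/275) = 5.35 × ln(1.50182) = 5.35 × 0.40668 = 2.1757 W/m².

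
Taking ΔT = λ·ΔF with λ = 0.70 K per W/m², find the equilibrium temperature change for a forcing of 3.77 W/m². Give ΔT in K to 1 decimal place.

ΔT = 2.6 K

ΔT = λ ΔF = 0.70 × 3.77 = 2.6390 K.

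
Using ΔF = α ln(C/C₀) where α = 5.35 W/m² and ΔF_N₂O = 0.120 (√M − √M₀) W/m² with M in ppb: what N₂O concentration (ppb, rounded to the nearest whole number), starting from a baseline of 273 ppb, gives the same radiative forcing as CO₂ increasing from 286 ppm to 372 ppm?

CO₂ forcing: 5.35 × ln(372/286) = 5.35 × 0.262902 = 1.40653 W/m².
Set 0.120(√M − √273) = 1.40653: √M = 1.40653/0.120 + √273 = 11.7211 + 16.5227 = 28.2438.
M = (28.2438)² = 797.71 ppb.

M ≈ 798 ppb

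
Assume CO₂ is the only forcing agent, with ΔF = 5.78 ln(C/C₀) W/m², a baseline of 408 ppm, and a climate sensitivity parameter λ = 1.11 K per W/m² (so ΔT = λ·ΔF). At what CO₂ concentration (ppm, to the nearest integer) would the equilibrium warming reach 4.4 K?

C ≈ 810 ppm

Required forcing: ΔF = ΔT/λ = 4.4/1.11 = 3.9640 W/m².
Then ln(C/408) = ΔF/5.78 = 3.9640/5.78 = 0.68581.
So C = 408 × e^0.68581 = 408 × 1.98538 = 810.04 ppm.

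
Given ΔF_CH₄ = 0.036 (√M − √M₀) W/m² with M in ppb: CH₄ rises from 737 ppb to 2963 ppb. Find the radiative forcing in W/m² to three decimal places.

ΔF = 0.982 W/m²

CH₄: 0.036 × (√2963 − √737) = 0.036 × (54.4334 − 27.1477) = 0.036 × 27.2857 = 0.9823 W/m².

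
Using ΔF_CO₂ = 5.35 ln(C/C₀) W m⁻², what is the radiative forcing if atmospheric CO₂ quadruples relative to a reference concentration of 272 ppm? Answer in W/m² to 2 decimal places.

ΔF = 7.42 W/m²

Because the forcing depends only on the ratio C/C₀, the initial concentration does not enter.
ΔF = 5.35 × ln(4) = 5.35 × 1.38629 = 7.4167 W/m².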